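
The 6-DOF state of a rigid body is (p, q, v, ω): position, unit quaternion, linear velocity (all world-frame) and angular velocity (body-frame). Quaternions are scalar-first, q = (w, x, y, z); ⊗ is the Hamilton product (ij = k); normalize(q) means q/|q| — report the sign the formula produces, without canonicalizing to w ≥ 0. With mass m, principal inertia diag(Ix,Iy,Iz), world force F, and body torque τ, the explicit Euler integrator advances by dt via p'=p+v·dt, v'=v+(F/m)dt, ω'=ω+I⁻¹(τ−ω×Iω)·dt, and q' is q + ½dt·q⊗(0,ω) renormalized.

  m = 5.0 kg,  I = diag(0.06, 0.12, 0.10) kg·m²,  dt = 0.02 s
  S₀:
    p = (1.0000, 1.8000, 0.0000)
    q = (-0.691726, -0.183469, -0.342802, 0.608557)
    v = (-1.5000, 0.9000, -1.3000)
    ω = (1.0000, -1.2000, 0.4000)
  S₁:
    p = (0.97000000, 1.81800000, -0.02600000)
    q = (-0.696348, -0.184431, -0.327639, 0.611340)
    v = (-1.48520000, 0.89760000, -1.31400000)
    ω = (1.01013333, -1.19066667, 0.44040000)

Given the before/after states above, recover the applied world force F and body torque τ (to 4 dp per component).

F = (3.7000, -0.6000, -3.5000)
τ = (0.0400, 0.0400, 0.1300)

Δω = ω₁−ω₀ = (0.01013333, 0.00933333, 0.04040000)
I·α + gyro = (0.0400, 0.0400, 0.1300)
velocity change Δv = (0.01480000, -0.00240000, -0.01400000)
applied force F = (3.7000, -0.6000, -3.5000)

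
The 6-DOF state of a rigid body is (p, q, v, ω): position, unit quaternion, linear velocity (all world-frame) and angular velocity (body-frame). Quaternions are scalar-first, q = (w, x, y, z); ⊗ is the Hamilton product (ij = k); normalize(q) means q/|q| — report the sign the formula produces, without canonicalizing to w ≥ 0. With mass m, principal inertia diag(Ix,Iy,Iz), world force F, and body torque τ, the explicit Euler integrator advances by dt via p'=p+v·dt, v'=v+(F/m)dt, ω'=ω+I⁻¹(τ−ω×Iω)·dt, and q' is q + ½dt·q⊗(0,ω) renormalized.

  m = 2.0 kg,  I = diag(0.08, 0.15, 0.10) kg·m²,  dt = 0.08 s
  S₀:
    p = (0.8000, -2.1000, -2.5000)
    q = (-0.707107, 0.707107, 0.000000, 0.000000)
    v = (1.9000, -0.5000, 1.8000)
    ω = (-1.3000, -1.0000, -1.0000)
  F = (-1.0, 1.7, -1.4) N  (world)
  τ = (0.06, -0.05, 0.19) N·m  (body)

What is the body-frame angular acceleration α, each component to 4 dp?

α = (1.3750, -0.1600, 0.9900)

precession coupling ω×(Iω) = (-0.0500, -0.0260, 0.0910)
α = I⁻¹(τ − ω×Iω) = (1.3750, -0.1600, 0.9900)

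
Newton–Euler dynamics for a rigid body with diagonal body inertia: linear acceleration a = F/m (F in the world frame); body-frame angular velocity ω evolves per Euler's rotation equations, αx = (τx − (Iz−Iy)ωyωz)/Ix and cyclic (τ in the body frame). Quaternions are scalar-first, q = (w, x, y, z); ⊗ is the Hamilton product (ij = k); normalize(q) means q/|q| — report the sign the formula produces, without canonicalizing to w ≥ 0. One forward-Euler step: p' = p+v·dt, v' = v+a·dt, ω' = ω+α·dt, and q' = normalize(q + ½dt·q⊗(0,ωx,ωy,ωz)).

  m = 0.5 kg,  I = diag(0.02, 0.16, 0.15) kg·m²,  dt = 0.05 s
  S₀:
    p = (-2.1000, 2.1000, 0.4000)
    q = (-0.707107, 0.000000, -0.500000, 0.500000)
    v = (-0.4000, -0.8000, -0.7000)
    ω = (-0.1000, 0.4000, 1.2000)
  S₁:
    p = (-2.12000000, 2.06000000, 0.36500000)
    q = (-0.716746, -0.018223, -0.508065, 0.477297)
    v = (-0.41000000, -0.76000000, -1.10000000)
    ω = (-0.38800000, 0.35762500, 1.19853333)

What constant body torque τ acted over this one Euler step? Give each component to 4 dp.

τ = (-0.1200, -0.1200, -0.0100)

rate change Δω = (-0.28800000, -0.04237500, -0.00146667)
precession coupling = (-0.0048, 0.0156, -0.0056)
τ = I·(Δω/dt) + ω₀×(Iω₀) = (-0.1200, -0.1200, -0.0100)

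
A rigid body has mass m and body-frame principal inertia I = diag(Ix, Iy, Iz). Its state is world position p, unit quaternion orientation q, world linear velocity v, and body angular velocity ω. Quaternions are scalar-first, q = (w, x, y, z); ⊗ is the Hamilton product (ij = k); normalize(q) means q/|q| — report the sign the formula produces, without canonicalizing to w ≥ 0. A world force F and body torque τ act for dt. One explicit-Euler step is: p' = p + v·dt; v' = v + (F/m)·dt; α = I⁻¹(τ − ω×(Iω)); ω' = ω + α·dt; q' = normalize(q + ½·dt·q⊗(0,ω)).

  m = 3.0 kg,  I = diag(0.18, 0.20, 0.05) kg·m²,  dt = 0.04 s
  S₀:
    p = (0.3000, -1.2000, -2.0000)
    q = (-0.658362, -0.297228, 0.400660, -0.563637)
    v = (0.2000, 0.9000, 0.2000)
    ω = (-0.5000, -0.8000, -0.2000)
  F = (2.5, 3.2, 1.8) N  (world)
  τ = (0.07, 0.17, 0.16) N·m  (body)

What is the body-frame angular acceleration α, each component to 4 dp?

α = (0.5222, 0.7850, 3.0400)

precession coupling ω×(Iω) = (-0.0240, 0.0130, 0.0080)
angular accel α = (0.5222, 0.7850, 3.0400)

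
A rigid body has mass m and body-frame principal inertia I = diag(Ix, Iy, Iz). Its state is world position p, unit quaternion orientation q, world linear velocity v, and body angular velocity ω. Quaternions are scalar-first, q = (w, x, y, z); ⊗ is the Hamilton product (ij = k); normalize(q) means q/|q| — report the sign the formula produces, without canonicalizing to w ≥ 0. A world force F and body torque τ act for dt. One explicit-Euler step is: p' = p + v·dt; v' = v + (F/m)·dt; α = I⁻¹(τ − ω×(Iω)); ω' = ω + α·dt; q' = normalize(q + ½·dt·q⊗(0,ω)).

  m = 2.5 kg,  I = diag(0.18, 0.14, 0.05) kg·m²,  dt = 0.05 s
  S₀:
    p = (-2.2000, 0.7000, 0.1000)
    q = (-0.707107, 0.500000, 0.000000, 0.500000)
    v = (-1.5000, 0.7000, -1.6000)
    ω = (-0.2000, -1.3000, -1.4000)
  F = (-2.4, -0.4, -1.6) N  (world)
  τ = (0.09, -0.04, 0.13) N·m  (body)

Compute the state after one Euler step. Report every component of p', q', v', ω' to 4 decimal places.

ω×(Iω) gyroscopic = (-0.1638, 0.0364, -0.0104)
α = I⁻¹(τ − ω×Iω) = (1.4100, -0.5457, 2.8080)
ω + α·dt = (-0.1295, -1.3273, -1.2596)
2q̇ = q⊗(0,ω) = (0.8000000, 0.7914214, 1.5192391, 0.3399498)
q + ½dt·q⊗(0,ω), renormalized = (-0.6863, 0.5192, 0.0379, 0.5079)
a = F/m = (-0.9600, -0.1600, -0.6400)
p' = p + v·dt = (-2.2750, 0.7350, 0.0200)
v' = v + a·dt = (-1.5480, 0.6920, -1.6320)

p' = (-2.2750, 0.7350, 0.0200)
q' = (-0.6863, 0.5192, 0.0379, 0.5079)
v' = (-1.5480, 0.6920, -1.6320)
ω' = (-0.1295, -1.3273, -1.2596)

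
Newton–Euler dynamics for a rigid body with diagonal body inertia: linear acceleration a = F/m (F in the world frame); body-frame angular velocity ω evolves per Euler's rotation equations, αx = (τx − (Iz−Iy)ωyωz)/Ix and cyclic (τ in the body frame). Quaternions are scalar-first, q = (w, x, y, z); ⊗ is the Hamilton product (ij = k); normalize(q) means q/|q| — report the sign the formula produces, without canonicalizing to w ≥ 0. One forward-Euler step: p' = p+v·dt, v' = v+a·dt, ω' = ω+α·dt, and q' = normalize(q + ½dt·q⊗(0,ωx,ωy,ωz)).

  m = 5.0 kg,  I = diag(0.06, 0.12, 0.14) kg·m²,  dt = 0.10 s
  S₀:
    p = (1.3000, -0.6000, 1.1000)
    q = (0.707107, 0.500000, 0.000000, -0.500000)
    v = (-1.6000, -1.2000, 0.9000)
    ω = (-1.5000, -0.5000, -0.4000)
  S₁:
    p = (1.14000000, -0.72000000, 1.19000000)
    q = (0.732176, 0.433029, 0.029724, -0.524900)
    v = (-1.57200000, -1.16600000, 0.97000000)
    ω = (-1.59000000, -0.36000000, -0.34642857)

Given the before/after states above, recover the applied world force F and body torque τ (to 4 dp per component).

F = (1.4000, 1.7000, 3.5000)
τ = (-0.0500, 0.1200, 0.1200)

velocity change Δv = (0.02800000, 0.03400000, 0.07000000)
F = m·Δv/dt = (1.4000, 1.7000, 3.5000)
rate change Δω = (-0.09000000, 0.14000000, 0.05357143)
ω₀×(Iω₀) = (0.0040, -0.0480, 0.0450)
applied torque τ = (-0.0500, 0.1200, 0.1200)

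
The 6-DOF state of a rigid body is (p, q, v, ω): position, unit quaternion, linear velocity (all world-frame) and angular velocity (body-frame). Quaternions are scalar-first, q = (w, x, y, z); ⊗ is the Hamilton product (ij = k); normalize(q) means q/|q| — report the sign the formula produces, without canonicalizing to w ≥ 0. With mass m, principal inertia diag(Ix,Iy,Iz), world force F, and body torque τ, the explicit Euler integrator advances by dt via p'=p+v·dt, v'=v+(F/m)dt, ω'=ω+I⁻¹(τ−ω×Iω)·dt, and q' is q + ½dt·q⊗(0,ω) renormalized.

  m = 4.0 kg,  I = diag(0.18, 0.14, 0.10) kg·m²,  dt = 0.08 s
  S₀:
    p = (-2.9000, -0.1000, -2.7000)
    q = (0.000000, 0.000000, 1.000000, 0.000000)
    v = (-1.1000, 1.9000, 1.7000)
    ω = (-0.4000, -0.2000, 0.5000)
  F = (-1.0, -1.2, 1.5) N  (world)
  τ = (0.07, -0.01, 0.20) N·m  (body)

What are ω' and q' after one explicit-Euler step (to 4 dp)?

ω' = (-0.3707, -0.1966, 0.6626)
q' = (0.0080, 0.0200, 0.9996, 0.0160)

α = I⁻¹(τ − ω×Iω) = (0.3667, 0.0429, 2.0320)
new body rate ω' = (-0.3707, -0.1966, 0.6626)
2q̇ = q⊗(0,ω) = (0.2000000, 0.5000000, 0.0000000, 0.4000000)
q + ½dt·q⊗(0,ω), renormalized = (0.0080, 0.0200, 0.9996, 0.0160)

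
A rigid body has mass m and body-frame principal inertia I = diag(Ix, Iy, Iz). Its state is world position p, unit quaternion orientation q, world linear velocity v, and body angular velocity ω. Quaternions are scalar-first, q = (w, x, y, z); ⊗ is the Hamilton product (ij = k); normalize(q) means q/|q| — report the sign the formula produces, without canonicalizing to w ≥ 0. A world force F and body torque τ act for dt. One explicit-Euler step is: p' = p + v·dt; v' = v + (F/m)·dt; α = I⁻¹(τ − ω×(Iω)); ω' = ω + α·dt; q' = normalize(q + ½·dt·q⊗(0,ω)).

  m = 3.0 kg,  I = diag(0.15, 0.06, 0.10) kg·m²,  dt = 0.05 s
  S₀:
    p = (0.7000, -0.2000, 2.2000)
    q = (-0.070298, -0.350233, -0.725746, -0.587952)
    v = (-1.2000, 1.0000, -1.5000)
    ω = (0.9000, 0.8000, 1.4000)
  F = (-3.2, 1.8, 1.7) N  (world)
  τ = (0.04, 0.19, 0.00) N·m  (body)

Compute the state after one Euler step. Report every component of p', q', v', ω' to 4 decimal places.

p' = (0.6400, -0.1500, 2.1250)
q' = (-0.0273, -0.3651, -0.7273, -0.5805)
v' = (-1.2533, 1.0300, -1.4717)
ω' = (0.8984, 0.9058, 1.4324)

a = F/m = (-1.0667, 0.6000, 0.5667)
p' = p + v·dt = (0.6400, -0.1500, 2.1250)
v' = v + a·dt = (-1.2533, 1.0300, -1.4717)
α = I⁻¹(τ − ω×Iω) = (-0.0320, 2.1167, 0.6480)
ω + α·dt = (0.8984, 0.9058, 1.4324)
q⊗(0,ω) = (1.7189393, -0.6089510, -0.0950690, 0.2745678)
updated quaternion q' = (-0.0273, -0.3651, -0.7273, -0.5805)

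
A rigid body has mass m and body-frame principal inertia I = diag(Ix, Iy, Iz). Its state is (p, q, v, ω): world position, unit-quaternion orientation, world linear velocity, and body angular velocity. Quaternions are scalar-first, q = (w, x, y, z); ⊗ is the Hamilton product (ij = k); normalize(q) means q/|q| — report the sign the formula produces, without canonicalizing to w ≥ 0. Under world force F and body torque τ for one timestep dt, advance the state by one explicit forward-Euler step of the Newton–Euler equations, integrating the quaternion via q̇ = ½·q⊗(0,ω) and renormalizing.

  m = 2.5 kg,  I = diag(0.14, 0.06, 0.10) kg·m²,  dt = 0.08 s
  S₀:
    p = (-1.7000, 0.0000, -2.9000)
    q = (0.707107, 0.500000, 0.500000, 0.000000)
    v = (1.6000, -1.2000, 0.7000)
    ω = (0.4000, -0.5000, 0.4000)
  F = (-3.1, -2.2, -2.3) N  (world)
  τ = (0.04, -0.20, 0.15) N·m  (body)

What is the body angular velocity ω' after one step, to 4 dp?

ω' = (0.4274, -0.7752, 0.5072)

α = I⁻¹(τ − ω×Iω) = (0.3429, -3.4400, 1.3400)
ω + α·dt = (0.4274, -0.7752, 0.5072)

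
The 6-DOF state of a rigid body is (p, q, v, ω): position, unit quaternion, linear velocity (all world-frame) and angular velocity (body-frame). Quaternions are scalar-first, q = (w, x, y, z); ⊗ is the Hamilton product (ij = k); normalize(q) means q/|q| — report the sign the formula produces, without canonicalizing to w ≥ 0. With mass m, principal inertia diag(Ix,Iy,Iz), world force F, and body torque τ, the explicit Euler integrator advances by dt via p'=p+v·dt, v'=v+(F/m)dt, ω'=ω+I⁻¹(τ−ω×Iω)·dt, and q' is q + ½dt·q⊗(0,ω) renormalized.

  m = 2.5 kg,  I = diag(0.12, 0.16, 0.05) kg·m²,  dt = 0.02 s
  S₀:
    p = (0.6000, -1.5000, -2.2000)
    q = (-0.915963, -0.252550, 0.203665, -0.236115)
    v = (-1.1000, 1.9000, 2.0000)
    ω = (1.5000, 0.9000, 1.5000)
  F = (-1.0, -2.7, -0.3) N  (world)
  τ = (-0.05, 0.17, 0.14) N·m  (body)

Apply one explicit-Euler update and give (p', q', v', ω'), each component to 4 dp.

p' = (0.5780, -1.4620, -2.1600)
q' = (-0.9102, -0.2610, 0.1956, -0.2551)
v' = (-1.1080, 1.8784, 1.9976)
ω' = (1.5164, 0.9016, 1.5344)

a = (-0.4000, -1.0800, -0.1200)
new position p' = (0.5780, -1.4620, -2.1600)
v' = v + a·dt = (-1.1080, 1.8784, 1.9976)
gyro term ω×Iω = (-0.1485, 0.1575, 0.0540)
α = I⁻¹(τ − ω×Iω) = (0.8208, 0.0781, 1.7200)
ω' = ω + α·dt = (1.5164, 0.9016, 1.5344)
2q̇ = q⊗(0,ω) = (0.5496990, -0.8559435, -0.7997142, -1.9067370)
updated quaternion q' = (-0.9102, -0.2610, 0.1956, -0.2551)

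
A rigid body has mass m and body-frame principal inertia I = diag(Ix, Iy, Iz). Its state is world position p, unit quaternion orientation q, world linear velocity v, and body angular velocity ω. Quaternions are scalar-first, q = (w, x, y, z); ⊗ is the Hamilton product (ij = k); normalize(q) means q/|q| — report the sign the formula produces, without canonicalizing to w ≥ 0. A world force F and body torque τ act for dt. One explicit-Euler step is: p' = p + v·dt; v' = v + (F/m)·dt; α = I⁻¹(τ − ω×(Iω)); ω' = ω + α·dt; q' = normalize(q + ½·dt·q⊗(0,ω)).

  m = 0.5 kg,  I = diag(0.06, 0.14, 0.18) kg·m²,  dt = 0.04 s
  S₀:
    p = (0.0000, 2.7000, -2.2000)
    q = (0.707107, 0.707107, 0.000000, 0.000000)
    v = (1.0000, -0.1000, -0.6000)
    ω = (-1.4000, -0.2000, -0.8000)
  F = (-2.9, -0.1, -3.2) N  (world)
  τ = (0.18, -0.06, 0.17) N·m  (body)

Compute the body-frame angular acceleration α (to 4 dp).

ω×(Iω) gyroscopic = (0.0064, -0.1344, 0.0224)
(τ − ω×Iω)/I = (2.8933, 0.5314, 0.8200)

α = (2.8933, 0.5314, 0.8200)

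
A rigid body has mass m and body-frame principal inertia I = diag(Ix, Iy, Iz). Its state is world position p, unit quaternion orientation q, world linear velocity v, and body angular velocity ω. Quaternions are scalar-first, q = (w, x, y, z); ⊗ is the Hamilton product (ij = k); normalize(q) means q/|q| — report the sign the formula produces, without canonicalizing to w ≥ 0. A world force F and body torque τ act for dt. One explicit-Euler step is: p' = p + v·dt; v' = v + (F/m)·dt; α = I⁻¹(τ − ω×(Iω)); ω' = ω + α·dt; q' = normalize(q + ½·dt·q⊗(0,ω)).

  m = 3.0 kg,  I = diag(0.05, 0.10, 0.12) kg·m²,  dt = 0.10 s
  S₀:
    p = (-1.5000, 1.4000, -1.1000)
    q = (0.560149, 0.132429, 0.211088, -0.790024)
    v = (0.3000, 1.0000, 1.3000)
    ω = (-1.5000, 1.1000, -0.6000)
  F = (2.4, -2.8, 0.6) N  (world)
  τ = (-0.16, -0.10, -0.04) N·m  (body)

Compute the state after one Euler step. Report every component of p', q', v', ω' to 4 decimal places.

p' = (-1.4700, 1.5000, -0.9700)
q' = (0.5322, 0.1269, 0.3037, -0.7800)
v' = (0.3800, 0.9067, 1.3200)
ω' = (-1.7936, 1.0630, -0.5646)

gyro term ω×Iω = (-0.0132, -0.0630, -0.0825)
α = I⁻¹(τ − ω×Iω) = (-2.9360, -0.3700, 0.3542)
ω + α·dt = (-1.7936, 1.0630, -0.5646)
2q̇ = q⊗(0,ω) = (-0.5075677, -0.0978499, 1.8806573, 0.1262145)
q + ½dt·q⊗(0,ω), renormalized = (0.5322, 0.1269, 0.3037, -0.7800)
new position p' = (-1.4700, 1.5000, -0.9700)
v + (F/m)dt = (0.3800, 0.9067, 1.3200)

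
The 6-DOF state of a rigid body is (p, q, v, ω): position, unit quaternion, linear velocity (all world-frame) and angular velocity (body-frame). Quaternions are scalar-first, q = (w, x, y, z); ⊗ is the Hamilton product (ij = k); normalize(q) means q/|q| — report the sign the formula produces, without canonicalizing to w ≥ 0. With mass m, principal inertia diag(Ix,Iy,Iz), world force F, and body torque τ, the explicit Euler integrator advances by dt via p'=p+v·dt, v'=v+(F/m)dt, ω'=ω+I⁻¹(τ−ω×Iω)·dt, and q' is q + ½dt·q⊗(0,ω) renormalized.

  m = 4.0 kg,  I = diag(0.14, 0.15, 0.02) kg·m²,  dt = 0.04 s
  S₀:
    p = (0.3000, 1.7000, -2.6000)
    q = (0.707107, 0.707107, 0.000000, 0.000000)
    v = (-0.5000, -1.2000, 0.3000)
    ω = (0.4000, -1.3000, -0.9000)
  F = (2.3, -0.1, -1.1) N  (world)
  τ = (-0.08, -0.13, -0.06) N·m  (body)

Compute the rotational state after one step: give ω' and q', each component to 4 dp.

ω' = (0.4206, -1.3231, -1.0096)
q' = (0.7011, 0.7124, -0.0057, -0.0311)

precession coupling ω×(Iω) = (-0.1521, -0.0432, -0.0052)
(τ − ω×Iω)/I = (0.5150, -0.5787, -2.7400)
new body rate ω' = (0.4206, -1.3231, -1.0096)
Hamilton product q⊗(0,ω) = (-0.2828428, 0.2828428, -0.2828428, -1.5556354)
q' = normalize(q + ½dt·q⊗(0,ω)) = (0.7011, 0.7124, -0.0057, -0.0311)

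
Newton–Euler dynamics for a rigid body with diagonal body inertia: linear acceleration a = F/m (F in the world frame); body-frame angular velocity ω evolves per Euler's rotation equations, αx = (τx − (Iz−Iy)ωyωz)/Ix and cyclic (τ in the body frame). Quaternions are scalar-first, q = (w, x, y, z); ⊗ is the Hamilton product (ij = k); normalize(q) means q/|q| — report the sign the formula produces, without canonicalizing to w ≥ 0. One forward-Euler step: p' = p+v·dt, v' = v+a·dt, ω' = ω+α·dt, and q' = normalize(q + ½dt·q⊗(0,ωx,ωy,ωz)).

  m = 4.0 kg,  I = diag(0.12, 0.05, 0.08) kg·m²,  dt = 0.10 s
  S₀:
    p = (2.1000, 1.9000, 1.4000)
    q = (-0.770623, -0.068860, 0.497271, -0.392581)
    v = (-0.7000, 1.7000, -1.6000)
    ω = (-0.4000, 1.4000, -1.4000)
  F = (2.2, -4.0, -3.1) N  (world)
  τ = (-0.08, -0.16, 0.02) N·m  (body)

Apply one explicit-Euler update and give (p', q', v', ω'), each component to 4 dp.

p' = (2.0300, 2.0700, 1.2400)
q' = (-0.8301, -0.0605, 0.4441, -0.3318)
v' = (-0.6450, 1.6000, -1.6775)
ω' = (-0.4177, 1.0352, -1.4240)

gyro term ω×Iω = (-0.0588, 0.0224, 0.0392)
angular accel α = (-0.1767, -3.6480, -0.2400)
ω' = ω + α·dt = (-0.4177, 1.0352, -1.4240)
Hamilton product q⊗(0,ω) = (-1.2733368, 0.1616832, -1.0182438, 1.1813766)
q + ½dt·q⊗(0,ω), renormalized = (-0.8301, -0.0605, 0.4441, -0.3318)
p + v·dt = (2.0300, 2.0700, 1.2400)
v + (F/m)dt = (-0.6450, 1.6000, -1.6775)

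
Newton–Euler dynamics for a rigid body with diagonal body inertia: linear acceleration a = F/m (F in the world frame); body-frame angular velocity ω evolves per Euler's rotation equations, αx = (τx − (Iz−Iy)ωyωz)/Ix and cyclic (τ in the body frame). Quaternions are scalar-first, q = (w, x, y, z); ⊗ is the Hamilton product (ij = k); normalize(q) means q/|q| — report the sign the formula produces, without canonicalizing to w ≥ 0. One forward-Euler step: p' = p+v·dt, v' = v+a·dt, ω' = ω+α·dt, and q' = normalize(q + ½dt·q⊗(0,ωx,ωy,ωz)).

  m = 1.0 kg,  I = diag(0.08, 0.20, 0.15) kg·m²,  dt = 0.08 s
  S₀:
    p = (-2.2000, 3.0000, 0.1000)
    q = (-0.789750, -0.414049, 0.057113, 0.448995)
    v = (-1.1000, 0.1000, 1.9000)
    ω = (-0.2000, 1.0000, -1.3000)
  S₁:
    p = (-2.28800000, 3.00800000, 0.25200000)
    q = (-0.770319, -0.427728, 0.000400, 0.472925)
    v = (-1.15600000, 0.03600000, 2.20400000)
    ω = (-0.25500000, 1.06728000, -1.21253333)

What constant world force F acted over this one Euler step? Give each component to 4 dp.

velocity change Δv = (-0.05600000, -0.06400000, 0.30400000)
m·(v₁−v₀)/dt = (-0.7000, -0.8000, 3.8000)

F = (-0.7000, -0.8000, 3.8000)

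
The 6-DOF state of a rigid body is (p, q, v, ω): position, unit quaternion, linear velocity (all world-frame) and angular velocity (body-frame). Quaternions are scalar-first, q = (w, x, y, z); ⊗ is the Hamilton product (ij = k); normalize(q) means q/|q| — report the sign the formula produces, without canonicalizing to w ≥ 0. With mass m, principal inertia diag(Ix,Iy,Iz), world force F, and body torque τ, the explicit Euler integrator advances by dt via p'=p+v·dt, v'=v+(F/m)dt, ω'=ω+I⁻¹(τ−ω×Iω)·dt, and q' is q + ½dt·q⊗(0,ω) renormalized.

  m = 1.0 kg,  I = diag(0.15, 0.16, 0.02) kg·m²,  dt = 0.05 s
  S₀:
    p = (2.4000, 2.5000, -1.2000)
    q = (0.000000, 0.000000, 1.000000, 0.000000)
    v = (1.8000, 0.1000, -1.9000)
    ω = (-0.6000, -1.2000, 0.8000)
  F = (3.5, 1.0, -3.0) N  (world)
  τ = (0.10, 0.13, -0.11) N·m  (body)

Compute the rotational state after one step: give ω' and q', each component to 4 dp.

α = I⁻¹(τ − ω×Iω) = (-0.2293, 1.2025, -5.8600)
new body rate ω' = (-0.6115, -1.1399, 0.5070)
2q̇ = q⊗(0,ω) = (1.2000000, 0.8000000, 0.0000000, 0.6000000)
q + ½dt·q⊗(0,ω), renormalized = (0.0300, 0.0200, 0.9992, 0.0150)

ω' = (-0.6115, -1.1399, 0.5070)
q' = (0.0300, 0.0200, 0.9992, 0.0150)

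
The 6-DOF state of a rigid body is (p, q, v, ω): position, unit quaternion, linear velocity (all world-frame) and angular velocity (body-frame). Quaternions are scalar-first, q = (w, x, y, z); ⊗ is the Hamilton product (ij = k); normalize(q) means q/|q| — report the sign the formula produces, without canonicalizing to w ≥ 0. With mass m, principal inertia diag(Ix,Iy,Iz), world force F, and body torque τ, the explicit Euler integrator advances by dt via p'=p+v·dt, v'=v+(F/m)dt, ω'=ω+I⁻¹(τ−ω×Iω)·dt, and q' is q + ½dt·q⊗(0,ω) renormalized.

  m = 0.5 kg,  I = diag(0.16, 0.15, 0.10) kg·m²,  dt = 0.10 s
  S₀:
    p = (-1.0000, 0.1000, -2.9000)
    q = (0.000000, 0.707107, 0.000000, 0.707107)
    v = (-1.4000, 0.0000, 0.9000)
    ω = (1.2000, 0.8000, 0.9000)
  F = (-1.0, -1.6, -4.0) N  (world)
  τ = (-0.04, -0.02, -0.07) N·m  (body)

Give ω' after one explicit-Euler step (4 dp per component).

α = I⁻¹(τ − ω×Iω) = (-0.0250, -0.5653, -0.6040)
ω' = ω + α·dt = (1.1975, 0.7435, 0.8396)

ω' = (1.1975, 0.7435, 0.8396)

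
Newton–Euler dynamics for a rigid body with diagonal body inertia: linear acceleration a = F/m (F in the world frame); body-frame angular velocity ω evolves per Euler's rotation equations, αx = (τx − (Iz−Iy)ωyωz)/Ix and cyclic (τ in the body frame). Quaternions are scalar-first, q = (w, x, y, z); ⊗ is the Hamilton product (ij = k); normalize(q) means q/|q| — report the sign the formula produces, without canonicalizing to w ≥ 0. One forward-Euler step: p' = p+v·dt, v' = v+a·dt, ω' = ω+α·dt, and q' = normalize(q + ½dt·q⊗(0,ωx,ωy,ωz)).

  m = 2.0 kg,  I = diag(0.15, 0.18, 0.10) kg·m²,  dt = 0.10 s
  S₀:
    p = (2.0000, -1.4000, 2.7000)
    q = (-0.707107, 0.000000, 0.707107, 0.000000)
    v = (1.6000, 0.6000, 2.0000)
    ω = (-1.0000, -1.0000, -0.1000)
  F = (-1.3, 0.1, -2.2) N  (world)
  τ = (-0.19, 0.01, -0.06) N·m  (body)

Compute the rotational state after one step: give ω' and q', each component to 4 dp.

ω' = (-1.1213, -0.9972, -0.1900)
q' = (-0.6701, 0.0317, 0.7406, 0.0388)

gyro term ω×Iω = (-0.0080, 0.0050, 0.0300)
α = I⁻¹(τ − ω×Iω) = (-1.2133, 0.0278, -0.9000)
ω' = ω + α·dt = (-1.1213, -0.9972, -0.1900)
q⊗(0,ω) = (0.7071070, 0.6363963, 0.7071070, 0.7778177)
updated quaternion q' = (-0.6701, 0.0317, 0.7406, 0.0388)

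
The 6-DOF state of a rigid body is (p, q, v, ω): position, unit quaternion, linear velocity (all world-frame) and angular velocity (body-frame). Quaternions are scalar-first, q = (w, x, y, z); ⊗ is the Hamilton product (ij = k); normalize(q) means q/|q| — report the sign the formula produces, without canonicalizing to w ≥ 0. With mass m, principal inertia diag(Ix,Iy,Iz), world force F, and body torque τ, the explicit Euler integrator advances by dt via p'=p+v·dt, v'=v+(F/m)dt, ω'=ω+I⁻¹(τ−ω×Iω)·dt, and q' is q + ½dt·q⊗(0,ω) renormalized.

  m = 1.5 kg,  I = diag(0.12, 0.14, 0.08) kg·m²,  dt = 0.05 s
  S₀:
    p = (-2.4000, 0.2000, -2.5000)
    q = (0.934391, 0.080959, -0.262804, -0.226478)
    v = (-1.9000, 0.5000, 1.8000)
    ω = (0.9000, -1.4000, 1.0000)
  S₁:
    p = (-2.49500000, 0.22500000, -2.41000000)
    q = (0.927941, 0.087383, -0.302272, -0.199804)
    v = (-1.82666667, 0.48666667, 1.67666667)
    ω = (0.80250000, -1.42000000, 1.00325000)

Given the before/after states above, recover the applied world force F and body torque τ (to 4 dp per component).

F = (2.2000, -0.4000, -3.7000)
τ = (-0.1500, -0.0200, -0.0200)

Δω = ω₁−ω₀ = (-0.09750000, -0.02000000, 0.00325000)
precession coupling = (0.0840, 0.0360, -0.0252)
applied torque τ = (-0.1500, -0.0200, -0.0200)
velocity change Δv = (0.07333333, -0.01333333, -0.12333333)
applied force F = (2.2000, -0.4000, -3.7000)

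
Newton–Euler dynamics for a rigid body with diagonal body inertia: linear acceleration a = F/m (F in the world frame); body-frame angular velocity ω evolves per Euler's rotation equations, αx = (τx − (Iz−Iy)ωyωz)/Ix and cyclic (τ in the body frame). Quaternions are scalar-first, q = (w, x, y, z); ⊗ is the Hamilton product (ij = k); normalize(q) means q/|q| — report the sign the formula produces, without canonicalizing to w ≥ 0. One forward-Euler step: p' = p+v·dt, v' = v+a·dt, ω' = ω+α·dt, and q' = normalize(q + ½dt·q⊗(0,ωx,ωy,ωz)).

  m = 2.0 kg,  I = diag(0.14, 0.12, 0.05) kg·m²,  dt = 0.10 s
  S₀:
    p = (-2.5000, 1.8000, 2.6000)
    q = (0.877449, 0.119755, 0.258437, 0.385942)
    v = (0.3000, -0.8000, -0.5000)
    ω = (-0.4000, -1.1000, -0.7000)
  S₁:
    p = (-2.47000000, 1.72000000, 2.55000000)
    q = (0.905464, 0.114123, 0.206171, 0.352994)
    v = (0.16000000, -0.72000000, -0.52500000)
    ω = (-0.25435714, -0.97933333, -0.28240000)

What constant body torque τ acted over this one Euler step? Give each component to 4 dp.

Δω = ω₁−ω₀ = (0.14564286, 0.12066667, 0.41760000)
I·α + gyro = (0.1500, 0.1700, 0.2000)

τ = (0.1500, 0.1700, 0.2000)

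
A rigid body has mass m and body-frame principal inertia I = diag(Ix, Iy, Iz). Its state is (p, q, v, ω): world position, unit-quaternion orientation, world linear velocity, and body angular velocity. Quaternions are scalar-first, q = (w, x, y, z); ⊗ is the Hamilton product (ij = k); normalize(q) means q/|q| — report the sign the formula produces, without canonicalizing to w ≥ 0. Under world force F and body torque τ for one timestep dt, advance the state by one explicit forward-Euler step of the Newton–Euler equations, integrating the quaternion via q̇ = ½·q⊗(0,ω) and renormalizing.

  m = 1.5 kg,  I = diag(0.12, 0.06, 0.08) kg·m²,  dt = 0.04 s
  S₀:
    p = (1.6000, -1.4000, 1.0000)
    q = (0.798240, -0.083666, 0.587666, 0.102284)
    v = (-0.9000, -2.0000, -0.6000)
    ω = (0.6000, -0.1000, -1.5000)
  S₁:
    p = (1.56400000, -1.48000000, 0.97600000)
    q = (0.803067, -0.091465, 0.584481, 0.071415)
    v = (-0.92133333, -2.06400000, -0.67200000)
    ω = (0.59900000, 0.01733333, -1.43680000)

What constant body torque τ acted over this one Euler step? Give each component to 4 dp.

τ = (0.0000, 0.1400, 0.1300)

rate change Δω = (-0.00100000, 0.11733333, 0.06320000)
τ = I·(Δω/dt) + ω₀×(Iω₀) = (0.0000, 0.1400, 0.1300)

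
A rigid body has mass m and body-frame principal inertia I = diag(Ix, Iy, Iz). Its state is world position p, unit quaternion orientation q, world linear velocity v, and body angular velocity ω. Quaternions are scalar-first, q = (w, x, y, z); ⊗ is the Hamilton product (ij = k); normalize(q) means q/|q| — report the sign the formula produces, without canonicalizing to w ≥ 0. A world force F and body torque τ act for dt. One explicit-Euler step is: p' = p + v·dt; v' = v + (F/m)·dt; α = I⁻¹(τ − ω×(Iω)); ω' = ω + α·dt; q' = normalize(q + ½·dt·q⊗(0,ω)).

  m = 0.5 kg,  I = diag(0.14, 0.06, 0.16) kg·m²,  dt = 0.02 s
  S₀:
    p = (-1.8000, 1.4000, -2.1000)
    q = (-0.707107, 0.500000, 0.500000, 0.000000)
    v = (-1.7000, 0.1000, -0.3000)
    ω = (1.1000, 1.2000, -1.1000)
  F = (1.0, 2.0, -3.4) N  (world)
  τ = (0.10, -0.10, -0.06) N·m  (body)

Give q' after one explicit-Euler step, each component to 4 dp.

q' = (-0.7185, 0.4866, 0.4969, 0.0083)

2q̇ = q⊗(0,ω) = (-1.1500000, -1.3278177, -0.2985284, 0.8278177)
q' = normalize(q + ½dt·q⊗(0,ω)) = (-0.7185, 0.4866, 0.4969, 0.0083)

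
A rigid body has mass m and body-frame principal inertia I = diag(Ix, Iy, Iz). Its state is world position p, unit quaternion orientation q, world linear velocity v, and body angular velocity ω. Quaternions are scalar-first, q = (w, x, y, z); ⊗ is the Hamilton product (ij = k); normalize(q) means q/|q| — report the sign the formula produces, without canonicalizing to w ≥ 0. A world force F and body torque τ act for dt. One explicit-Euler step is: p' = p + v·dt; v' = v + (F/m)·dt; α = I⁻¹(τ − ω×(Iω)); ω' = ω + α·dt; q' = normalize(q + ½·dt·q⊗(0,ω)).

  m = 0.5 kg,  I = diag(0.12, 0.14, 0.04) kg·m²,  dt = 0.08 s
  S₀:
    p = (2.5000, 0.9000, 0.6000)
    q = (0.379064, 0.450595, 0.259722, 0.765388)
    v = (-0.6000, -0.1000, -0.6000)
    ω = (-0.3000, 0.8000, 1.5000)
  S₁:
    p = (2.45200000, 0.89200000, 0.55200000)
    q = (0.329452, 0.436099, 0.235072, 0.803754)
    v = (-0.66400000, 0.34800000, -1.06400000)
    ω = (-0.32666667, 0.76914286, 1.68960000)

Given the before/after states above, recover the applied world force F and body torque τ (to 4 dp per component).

ω₁ − ω₀ = (-0.02666667, -0.03085714, 0.18960000)
applied torque τ = (-0.1600, -0.0900, 0.0900)
Δv = v₁−v₀ = (-0.06400000, 0.44800000, -0.46400000)
applied force F = (-0.4000, 2.8000, -2.9000)

F = (-0.4000, 2.8000, -2.9000)
τ = (-0.1600, -0.0900, 0.0900)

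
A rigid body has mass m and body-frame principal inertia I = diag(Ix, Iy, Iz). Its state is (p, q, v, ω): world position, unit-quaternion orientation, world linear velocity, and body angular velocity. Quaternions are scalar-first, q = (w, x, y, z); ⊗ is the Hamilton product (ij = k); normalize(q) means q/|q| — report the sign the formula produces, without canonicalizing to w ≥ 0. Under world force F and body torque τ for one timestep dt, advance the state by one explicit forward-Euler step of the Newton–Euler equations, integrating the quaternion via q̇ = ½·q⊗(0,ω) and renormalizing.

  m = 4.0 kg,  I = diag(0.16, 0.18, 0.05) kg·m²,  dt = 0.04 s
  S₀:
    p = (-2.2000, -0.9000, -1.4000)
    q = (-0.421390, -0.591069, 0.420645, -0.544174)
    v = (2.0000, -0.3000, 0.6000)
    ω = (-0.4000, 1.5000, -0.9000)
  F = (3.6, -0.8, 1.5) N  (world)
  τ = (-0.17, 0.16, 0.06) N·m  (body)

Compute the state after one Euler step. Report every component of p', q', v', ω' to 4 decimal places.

p' = (-2.1200, -0.9120, -1.3760)
q' = (-0.4482, -0.5786, 0.4015, -0.5506)
v' = (2.0360, -0.3080, 0.6150)
ω' = (-0.4864, 1.5268, -0.8424)

p + v·dt = (-2.1200, -0.9120, -1.3760)
v + (F/m)dt = (2.0360, -0.3080, 0.6150)
precession coupling ω×(Iω) = (0.1755, 0.0396, -0.0120)
angular accel α = (-2.1594, 0.6689, 1.4400)
new body rate ω' = (-0.4864, 1.5268, -0.8424)
Hamilton product q⊗(0,ω) = (-1.3571517, 0.6062365, -0.9463775, -0.3390945)
q' = normalize(q + ½dt·q⊗(0,ω)) = (-0.4482, -0.5786, 0.4015, -0.5506)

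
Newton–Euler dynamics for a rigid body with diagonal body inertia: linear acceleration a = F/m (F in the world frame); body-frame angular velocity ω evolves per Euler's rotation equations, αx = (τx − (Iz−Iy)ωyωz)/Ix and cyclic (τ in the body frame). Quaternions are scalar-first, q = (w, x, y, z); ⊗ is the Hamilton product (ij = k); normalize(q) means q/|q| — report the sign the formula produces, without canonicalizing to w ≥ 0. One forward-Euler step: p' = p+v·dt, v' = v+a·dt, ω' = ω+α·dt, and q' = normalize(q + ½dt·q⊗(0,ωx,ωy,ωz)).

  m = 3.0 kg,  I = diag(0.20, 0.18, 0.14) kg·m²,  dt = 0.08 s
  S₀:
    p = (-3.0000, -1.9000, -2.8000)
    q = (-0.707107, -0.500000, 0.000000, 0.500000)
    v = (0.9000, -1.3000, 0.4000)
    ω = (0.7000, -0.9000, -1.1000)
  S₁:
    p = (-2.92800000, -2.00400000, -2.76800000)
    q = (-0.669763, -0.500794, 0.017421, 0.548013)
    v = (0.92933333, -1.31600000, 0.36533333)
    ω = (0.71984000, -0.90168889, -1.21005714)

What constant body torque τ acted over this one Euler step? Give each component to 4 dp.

τ = (0.0100, -0.0500, -0.1800)

Δω = ω₁−ω₀ = (0.01984000, -0.00168889, -0.11005714)
precession coupling = (-0.0396, -0.0462, 0.0126)
τ = I·(Δω/dt) + ω₀×(Iω₀) = (0.0100, -0.0500, -0.1800)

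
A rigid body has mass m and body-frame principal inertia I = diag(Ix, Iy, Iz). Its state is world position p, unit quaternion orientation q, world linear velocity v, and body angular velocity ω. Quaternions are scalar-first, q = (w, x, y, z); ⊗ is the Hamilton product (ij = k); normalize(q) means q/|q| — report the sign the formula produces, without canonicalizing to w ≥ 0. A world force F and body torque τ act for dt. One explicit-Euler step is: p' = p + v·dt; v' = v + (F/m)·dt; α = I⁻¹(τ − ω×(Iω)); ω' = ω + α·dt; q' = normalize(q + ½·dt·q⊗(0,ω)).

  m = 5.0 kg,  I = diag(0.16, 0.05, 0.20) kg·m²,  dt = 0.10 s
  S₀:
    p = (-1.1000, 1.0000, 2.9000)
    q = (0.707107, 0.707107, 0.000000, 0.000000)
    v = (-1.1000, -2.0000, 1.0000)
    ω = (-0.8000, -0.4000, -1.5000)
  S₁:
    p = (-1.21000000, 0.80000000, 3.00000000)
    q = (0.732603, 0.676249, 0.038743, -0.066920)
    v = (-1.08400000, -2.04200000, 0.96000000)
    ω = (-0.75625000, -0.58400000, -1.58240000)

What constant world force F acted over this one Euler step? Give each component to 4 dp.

Δv = v₁−v₀ = (0.01600000, -0.04200000, -0.04000000)
m·(v₁−v₀)/dt = (0.8000, -2.1000, -2.0000)

F = (0.8000, -2.1000, -2.0000)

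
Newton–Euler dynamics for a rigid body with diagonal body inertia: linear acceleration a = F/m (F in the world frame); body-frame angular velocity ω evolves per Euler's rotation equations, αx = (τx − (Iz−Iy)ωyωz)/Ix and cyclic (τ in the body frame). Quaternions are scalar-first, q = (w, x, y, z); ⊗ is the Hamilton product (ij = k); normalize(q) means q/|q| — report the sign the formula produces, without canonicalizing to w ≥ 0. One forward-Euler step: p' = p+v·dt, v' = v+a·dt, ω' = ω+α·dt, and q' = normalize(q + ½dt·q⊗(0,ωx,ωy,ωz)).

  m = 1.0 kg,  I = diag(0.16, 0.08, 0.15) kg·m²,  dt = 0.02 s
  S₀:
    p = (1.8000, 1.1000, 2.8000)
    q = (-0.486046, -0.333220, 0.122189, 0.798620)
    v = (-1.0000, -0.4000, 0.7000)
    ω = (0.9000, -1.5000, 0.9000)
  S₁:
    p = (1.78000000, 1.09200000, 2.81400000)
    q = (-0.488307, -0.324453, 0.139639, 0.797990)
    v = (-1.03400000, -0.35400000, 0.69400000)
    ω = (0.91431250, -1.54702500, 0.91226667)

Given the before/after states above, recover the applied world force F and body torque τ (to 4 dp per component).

velocity change Δv = (-0.03400000, 0.04600000, -0.00600000)
m·(v₁−v₀)/dt = (-1.7000, 2.3000, -0.3000)
ω₁ − ω₀ = (0.01431250, -0.04702500, 0.01226667)
gyro term ω₀×Iω₀ = (-0.0945, 0.0081, 0.1080)
τ = I·(Δω/dt) + ω₀×(Iω₀) = (0.0200, -0.1800, 0.2000)

F = (-1.7000, 2.3000, -0.3000)
τ = (0.0200, -0.1800, 0.2000)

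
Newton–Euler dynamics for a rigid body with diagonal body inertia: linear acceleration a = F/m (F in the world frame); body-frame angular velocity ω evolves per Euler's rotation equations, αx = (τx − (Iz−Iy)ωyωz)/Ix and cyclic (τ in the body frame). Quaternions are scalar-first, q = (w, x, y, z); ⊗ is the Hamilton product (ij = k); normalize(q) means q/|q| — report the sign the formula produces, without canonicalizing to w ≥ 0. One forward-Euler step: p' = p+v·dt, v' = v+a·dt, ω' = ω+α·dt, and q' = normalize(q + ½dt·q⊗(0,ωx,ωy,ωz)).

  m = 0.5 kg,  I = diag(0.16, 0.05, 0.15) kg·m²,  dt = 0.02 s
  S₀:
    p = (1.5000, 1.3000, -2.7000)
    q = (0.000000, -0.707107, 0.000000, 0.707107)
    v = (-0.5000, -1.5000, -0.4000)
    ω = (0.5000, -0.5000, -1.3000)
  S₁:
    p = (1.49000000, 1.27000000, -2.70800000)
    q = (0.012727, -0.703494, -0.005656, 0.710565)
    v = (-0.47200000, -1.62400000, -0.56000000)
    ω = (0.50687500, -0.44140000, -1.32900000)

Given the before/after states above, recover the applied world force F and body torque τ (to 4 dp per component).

F = (0.7000, -3.1000, -4.0000)
τ = (0.1200, 0.1400, -0.1900)

velocity change Δv = (0.02800000, -0.12400000, -0.16000000)
m·(v₁−v₀)/dt = (0.7000, -3.1000, -4.0000)
ω₁ − ω₀ = (0.00687500, 0.05860000, -0.02900000)
gyro term ω₀×Iω₀ = (0.0650, -0.0065, 0.0275)
I·α + gyro = (0.1200, 0.1400, -0.1900)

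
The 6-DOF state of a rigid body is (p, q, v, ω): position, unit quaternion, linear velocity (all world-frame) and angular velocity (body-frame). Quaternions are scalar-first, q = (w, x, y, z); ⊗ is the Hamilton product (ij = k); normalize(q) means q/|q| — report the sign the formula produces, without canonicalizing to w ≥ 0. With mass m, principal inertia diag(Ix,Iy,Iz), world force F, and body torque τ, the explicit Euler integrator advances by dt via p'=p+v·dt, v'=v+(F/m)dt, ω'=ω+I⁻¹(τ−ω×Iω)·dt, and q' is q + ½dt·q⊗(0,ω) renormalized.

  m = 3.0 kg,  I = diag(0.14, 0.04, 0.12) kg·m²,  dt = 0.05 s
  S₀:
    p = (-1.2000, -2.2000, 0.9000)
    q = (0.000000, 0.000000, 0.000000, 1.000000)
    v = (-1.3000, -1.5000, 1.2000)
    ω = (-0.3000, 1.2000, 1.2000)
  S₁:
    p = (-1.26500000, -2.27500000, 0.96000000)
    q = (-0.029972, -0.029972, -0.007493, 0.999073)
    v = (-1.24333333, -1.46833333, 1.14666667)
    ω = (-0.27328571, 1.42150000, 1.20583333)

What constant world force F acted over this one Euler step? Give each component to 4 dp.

F = (3.4000, 1.9000, -3.2000)

velocity change Δv = (0.05666667, 0.03166667, -0.05333333)
F = m·Δv/dt = (3.4000, 1.9000, -3.2000)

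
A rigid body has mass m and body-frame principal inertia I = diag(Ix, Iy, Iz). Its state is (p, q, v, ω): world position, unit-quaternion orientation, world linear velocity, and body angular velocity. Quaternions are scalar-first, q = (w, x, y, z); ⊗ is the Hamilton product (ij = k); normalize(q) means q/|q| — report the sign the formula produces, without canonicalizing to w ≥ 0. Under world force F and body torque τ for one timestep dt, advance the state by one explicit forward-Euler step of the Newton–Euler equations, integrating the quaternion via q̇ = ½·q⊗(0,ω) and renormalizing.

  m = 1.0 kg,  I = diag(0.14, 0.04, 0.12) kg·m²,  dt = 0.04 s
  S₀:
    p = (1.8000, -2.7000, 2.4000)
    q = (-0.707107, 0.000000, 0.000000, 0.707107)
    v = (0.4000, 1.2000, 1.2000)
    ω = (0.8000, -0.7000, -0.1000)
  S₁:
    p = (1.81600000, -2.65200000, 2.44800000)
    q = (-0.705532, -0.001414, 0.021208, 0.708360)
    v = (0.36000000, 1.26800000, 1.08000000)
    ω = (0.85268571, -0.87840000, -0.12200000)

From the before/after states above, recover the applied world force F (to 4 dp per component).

velocity change Δv = (-0.04000000, 0.06800000, -0.12000000)
F = m·Δv/dt = (-1.0000, 1.7000, -3.0000)

F = (-1.0000, 1.7000, -3.0000)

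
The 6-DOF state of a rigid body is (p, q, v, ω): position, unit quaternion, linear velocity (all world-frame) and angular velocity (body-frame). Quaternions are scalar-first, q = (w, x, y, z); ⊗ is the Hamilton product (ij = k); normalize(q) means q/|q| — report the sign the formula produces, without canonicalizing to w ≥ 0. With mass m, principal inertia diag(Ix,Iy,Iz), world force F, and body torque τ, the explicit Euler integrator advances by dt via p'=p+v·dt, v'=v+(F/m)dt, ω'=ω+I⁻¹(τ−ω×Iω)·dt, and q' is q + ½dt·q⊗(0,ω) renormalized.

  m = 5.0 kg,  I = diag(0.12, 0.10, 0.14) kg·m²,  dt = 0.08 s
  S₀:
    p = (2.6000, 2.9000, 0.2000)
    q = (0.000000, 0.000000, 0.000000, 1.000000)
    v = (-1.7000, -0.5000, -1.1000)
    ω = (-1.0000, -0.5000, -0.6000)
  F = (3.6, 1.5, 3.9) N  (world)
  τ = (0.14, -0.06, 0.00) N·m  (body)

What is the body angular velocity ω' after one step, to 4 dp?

precession coupling ω×(Iω) = (0.0120, -0.0120, -0.0100)
α = I⁻¹(τ − ω×Iω) = (1.0667, -0.4800, 0.0714)
ω' = ω + α·dt = (-0.9147, -0.5384, -0.5943)

ω' = (-0.9147, -0.5384, -0.5943)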